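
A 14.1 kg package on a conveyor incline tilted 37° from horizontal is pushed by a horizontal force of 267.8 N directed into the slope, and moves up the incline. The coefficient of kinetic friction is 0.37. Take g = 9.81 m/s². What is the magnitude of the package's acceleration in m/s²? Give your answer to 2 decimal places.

2.14 m/s²

The horizontal push has components F cos 37° = 267.8 × 0.7986 = 213.865 N up the incline and F sin 37° = 267.8 × 0.6018 = 161.162 N pressing into the surface.
The normal force is therefore N = mg cos 37° + F sin 37° = 110.463 + 161.162 = 271.625 N, and kinetic friction down the slope is μN = 0.37 × 271.625 = 100.501 N.
Along the incline: F cos 37° − mg sin 37° − μN = ma, so 213.865 − 83.242 − 100.501 = 14.1 a, giving a = 2.1363 m/s².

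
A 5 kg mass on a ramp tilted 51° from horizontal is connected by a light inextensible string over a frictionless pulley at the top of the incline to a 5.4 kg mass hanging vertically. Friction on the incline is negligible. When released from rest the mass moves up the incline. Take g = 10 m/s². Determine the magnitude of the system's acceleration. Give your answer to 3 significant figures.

1.46 m/s²

For the mass on the incline: the weight component along the slope is m₁g sin 51° = 5 × 10 × 0.7771 = 38.855 N and the normal force is N = m₁g cos 51° = 31.466 N.
Newton's second law for the mass (up-slope positive): T − 38.855 = 5 a. For the hanging mass (downward positive): 5.4 × 10 − T = 5.4 a.
Adding the two equations eliminates T: 15.145 = 10.4 a, so a = 1.4562 m/s².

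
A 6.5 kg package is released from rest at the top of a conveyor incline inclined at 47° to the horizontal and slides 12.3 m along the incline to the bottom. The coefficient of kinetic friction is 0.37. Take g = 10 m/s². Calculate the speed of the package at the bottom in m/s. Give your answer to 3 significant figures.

The weight component along the incline is mg sin 47° = 47.538 N and the normal force is N = mg cos 47° = 44.330 N.
Friction up the slope is f = μN = 0.37 × 44.330 = 16.402 N, so the net downslope force is 47.538 − 16.402 = 31.136 N and a = 31.136 / 6.5 = 4.7902 m/s².
Starting from rest over a distance of 12.3 m, v² = 2aL = 2 × 4.7902 × 12.3 = 117.8389, so v = 10.8554 m/s.

10.9 m/s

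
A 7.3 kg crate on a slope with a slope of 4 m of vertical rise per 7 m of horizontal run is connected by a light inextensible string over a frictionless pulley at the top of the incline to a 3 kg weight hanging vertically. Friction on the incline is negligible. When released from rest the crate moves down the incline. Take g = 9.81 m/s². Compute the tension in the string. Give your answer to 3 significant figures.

For the crate on the incline: the weight component along the slope is m₁g sin 29.74° = 7.3 × 9.81 × 0.4961 = 35.527 N and the normal force is N = m₁g cos 29.74° = 62.177 N.
Newton's second law for the crate (down-slope positive): 35.527 − T = 7.3 a. For the hanging weight (upward positive): T − 3 × 9.81 = 3 a.
Adding the two equations eliminates T: 6.097 = 10.3 a, so a = 0.5919 m/s².
Then from the hanging weight's equation, T = 3 × (9.81 + 0.5919) = 31.206 N.

31.2 N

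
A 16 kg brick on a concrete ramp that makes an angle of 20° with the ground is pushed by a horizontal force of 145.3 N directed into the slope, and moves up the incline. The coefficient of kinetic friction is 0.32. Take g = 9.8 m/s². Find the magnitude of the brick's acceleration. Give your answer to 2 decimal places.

1.24 m/s²

The horizontal push has components F cos 20° = 145.3 × 0.9397 = 136.538 N up the incline and F sin 20° = 145.3 × 0.3420 = 49.693 N pressing into the surface.
The normal force is therefore N = mg cos 20° + F sin 20° = 147.345 + 49.693 = 197.038 N, and kinetic friction down the slope is μN = 0.32 × 197.038 = 63.052 N.
Along the incline: F cos 20° − mg sin 20° − μN = ma, so 136.538 − 53.626 − 63.052 = 16 a, giving a = 1.2413 m/s².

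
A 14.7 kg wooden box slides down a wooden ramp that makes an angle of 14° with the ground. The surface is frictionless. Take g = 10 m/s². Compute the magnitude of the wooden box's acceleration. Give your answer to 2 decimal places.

2.42 m/s²

Resolving the weight along the incline: the component pulling the wooden box down the slope is mg sin 14° = 14.7 × 10 × 0.2419 = 35.559 N, and the normal force is N = mg cos 14° = 14.7 × 10 × 0.9703 = 142.634 N.
With no friction the net force along the incline is 35.559 N, so a = g sin 14° = 35.559 / 14.7 = 2.4190 m/s².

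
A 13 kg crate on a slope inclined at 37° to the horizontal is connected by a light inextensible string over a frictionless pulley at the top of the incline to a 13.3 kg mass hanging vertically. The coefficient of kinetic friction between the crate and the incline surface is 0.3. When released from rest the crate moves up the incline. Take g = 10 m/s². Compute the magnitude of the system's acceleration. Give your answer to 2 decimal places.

0.90 m/s²

For the crate on the incline: the weight component along the slope is m₁g sin 37° = 13 × 10 × 0.6018 = 78.234 N and the normal force is N = m₁g cos 37° = 103.823 N.
Kinetic friction opposes the crate's motion up the incline: f = μN = 0.3 × 103.823 = 31.147 N acting down the slope.
Newton's second law for the crate (up-slope positive): T − 78.234 − 31.147 = 13 a. For the hanging mass (downward positive): 13.3 × 10 − T = 13.3 a.
Adding the two equations eliminates T: 23.619 = 26.3 a, so a = 0.8981 m/s².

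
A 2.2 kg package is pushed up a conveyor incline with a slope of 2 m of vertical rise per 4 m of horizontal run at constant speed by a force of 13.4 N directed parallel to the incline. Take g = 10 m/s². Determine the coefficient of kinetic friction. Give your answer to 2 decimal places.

0.18

At constant speed ΣF = 0 along the incline. The applied 13.4 N acts up the slope; the weight component mg sin 26.57° = 9.839 N and kinetic friction μN both act down the slope.
So 13.4 = 9.839 + μ × 19.677, giving μ = (13.4 − 9.839) / 19.677 = 0.1810.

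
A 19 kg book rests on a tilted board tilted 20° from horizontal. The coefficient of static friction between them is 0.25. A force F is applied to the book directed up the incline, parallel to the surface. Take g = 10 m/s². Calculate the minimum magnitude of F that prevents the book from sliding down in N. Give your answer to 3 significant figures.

The normal force is N = mg cos 20° = 178.542 N. With F at its minimum the book is on the verge of sliding down, so static friction is at its maximum μ_s N = 0.25 × 178.542 = 44.636 N and acts up the slope.
Equilibrium along the incline: F + μ_s N = mg sin 20°, so F = 64.984 − 44.636 = 20.348 N.

20.3 N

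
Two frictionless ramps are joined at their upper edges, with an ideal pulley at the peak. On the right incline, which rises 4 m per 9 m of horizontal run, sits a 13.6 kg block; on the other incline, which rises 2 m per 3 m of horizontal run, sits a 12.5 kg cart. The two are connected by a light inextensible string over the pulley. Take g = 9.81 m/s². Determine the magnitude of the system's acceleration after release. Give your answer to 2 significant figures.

0.53 m/s²

Resolve each weight along its own incline: the 13.6 kg mass has component 13.6 × 9.81 × sin 23.96° = 54.185 N down its slope, and the 12.5 kg mass has 12.5 × 9.81 × sin 33.69° = 68.020 N down its slope.
The 12.5 kg side's 68.020 N exceeds the other side's 54.185 N, so that mass slides down and the 13.6 kg mass slides up. Taking that direction as positive, Newton's second law for the whole system gives 68.020 − 54.185 = (13.6 + 12.5) a, so a = 13.835 / 26.1 = 0.5301 m/s².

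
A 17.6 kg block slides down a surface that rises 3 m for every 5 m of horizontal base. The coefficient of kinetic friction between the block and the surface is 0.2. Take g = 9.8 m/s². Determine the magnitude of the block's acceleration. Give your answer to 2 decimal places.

Resolving the weight along the incline: the component pulling the block down the slope is mg sin 30.96° = 17.6 × 9.8 × 0.5145 = 88.741 N, and the normal force is N = mg cos 30.96° = 17.6 × 9.8 × 0.8575 = 147.902 N.
Kinetic friction acts up the slope with magnitude f = μN = 0.2 × 147.902 = 29.580 N.
Net force along the incline is 88.741 − 29.580 = 59.161 N, so a = 59.161 / 17.6 = 3.3614 m/s².

3.36 m/s²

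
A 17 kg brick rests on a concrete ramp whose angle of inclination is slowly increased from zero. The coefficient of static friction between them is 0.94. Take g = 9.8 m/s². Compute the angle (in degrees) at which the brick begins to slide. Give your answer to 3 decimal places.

43.229°

At the threshold of sliding, static friction is at its maximum μ_s N and exactly balances the weight component along the incline: mg sin θ = μ_s mg cos θ.
Hence tan θ = μ_s = 0.94, so θ = arctan(0.94) = 43.2285°.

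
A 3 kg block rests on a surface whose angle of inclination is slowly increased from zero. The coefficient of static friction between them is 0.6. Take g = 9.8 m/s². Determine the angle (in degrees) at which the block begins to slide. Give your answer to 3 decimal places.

At the threshold of sliding, static friction is at its maximum μ_s N and exactly balances the weight component along the incline: mg sin θ = μ_s mg cos θ.
Hence tan θ = μ_s = 0.6, so θ = arctan(0.6) = 30.9638°.

30.964°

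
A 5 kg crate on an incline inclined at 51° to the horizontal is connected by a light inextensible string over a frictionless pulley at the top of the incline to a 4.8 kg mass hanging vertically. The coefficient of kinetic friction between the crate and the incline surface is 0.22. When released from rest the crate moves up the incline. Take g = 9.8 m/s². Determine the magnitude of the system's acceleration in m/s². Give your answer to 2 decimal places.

0.22 m/s²

For the crate on the incline: the weight component along the slope is m₁g sin 51° = 5 × 9.8 × 0.7771 = 38.078 N and the normal force is N = m₁g cos 51° = 30.837 N.
Kinetic friction opposes the crate's motion up the incline: f = μN = 0.22 × 30.837 = 6.784 N acting down the slope.
Newton's second law for the crate (up-slope positive): T − 38.078 − 6.784 = 5 a. For the hanging mass (downward positive): 4.8 × 9.8 − T = 4.8 a.
Adding the two equations eliminates T: 2.178 = 9.8 a, so a = 0.2222 m/s².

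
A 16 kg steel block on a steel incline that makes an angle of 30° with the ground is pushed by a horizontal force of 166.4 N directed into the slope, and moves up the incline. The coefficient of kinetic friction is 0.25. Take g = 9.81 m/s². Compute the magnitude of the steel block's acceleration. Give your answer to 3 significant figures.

The horizontal push has components F cos 30° = 166.4 × 0.8660 = 144.102 N up the incline and F sin 30° = 166.4 × 0.5000 = 83.200 N pressing into the surface.
The normal force is therefore N = mg cos 30° + F sin 30° = 135.927 + 83.200 = 219.127 N, and kinetic friction down the slope is μN = 0.25 × 219.127 = 54.782 N.
Along the incline: F cos 30° − mg sin 30° − μN = ma, so 144.102 − 78.480 − 54.782 = 16 a, giving a = 0.6775 m/s².

0.678 m/s²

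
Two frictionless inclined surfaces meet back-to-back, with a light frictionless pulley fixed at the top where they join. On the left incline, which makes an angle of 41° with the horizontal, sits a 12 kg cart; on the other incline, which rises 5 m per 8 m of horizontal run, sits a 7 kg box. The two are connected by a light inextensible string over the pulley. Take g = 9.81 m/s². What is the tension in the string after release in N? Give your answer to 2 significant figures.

51 N

Resolve each weight along its own incline: the 12 kg mass has component 12 × 9.81 × sin 41° = 77.231 N down its slope, and the 7 kg mass has 7 × 9.81 × sin 32.01° = 36.395 N down its slope.
The 12 kg side's 77.231 N exceeds the other side's 36.395 N, so that mass slides down and the 7 kg mass slides up. Taking that direction as positive, Newton's second law for the whole system gives 77.231 − 36.395 = (12 + 7) a, so a = 40.836 / 19 = 2.1493 m/s².
For the 7 kg mass (up-slope positive): T − 36.395 = 7 × 2.1493, so T = 51.440 N.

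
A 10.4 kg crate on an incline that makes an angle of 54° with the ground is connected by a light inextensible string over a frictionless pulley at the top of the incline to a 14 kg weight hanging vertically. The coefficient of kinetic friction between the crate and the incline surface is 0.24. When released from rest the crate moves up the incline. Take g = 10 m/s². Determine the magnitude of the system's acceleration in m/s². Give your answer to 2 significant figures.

1.7 m/s²

For the crate on the incline: the weight component along the slope is m₁g sin 54° = 10.4 × 10 × 0.8090 = 84.136 N and the normal force is N = m₁g cos 54° = 61.130 N.
Kinetic friction opposes the crate's motion up the incline: f = μN = 0.24 × 61.130 = 14.671 N acting down the slope.
Newton's second law for the crate (up-slope positive): T − 84.136 − 14.671 = 10.4 a. For the hanging weight (downward positive): 14 × 10 − T = 14 a.
Adding the two equations eliminates T: 41.193 = 24.4 a, so a = 1.6882 m/s².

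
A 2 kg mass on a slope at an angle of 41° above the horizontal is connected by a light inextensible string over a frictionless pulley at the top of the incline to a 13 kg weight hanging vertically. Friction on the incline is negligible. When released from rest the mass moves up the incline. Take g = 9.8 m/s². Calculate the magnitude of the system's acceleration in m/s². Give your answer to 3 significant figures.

For the mass on the incline: the weight component along the slope is m₁g sin 41° = 2 × 9.8 × 0.6561 = 12.860 N and the normal force is N = m₁g cos 41° = 14.792 N.
Newton's second law for the mass (up-slope positive): T − 12.860 = 2 a. For the hanging weight (downward positive): 13 × 9.8 − T = 13 a.
Adding the two equations eliminates T: 114.540 = 15 a, so a = 7.6360 m/s².

7.64 m/s²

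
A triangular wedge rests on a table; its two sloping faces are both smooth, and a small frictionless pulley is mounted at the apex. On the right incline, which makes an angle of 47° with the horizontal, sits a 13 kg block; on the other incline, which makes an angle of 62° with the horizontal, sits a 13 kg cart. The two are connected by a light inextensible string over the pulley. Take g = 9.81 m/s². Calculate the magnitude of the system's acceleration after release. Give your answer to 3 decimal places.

0.744 m/s²

Resolve each weight along its own incline: the 13 kg mass has component 13 × 9.81 × sin 47° = 93.270 N down its slope, and the 13 kg mass has 13 × 9.81 × sin 62° = 112.602 N down its slope.
The 13 kg side's 112.602 N exceeds the other side's 93.270 N, so that mass slides down and the 13 kg mass slides up. Taking that direction as positive, Newton's second law for the whole system gives 112.602 − 93.270 = (13 + 13) a, so a = 19.332 / 26 = 0.7435 m/s².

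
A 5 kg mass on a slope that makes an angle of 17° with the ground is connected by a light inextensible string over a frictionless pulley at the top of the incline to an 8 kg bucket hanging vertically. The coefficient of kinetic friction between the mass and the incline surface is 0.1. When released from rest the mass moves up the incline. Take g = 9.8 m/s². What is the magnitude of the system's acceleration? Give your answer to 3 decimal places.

4.568 m/s²

For the mass on the incline: the weight component along the slope is m₁g sin 17° = 5 × 9.8 × 0.2924 = 14.328 N and the normal force is N = m₁g cos 17° = 46.859 N.
Kinetic friction opposes the mass's motion up the incline: f = μN = 0.1 × 46.859 = 4.686 N acting down the slope.
Newton's second law for the mass (up-slope positive): T − 14.328 − 4.686 = 5 a. For the hanging bucket (downward positive): 8 × 9.8 − T = 8 a.
Adding the two equations eliminates T: 59.386 = 13 a, so a = 4.5682 m/s².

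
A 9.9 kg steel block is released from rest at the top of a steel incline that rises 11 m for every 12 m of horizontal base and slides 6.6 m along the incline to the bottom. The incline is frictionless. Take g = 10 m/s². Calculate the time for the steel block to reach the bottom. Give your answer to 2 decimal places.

1.40 s

The weight component along the incline is mg sin 42.51° = 66.897 N and the normal force is N = mg cos 42.51° = 72.978 N.
With no friction, a = g sin 42.51° = 6.7572 m/s².
Starting from rest, L = ½at², so t = √(2L/a) = √(2 × 6.6 / 6.7572) = 1.3977 s.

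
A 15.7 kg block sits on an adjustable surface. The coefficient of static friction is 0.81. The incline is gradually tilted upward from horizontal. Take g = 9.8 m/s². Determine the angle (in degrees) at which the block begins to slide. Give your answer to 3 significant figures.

At the threshold of sliding, static friction is at its maximum μ_s N and exactly balances the weight component along the incline: mg sin θ = μ_s mg cos θ.
Hence tan θ = μ_s = 0.81, so θ = arctan(0.81) = 39.0075°.

39.0°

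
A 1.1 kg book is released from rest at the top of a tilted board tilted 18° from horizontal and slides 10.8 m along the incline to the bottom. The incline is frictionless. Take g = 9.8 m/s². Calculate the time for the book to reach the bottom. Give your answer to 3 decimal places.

2.671 s

The weight component along the incline is mg sin 18° = 3.331 N and the normal force is N = mg cos 18° = 10.252 N.
With no friction, a = g sin 18° = 3.0284 m/s².
Starting from rest, L = ½at², so t = √(2L/a) = √(2 × 10.8 / 3.0284) = 2.6707 s.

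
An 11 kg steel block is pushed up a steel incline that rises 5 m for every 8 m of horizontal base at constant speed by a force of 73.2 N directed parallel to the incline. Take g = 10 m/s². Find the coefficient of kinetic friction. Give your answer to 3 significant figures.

0.160

At constant speed ΣF = 0 along the incline. The applied 73.2 N acts up the slope; the weight component mg sin 32.01° = 58.300 N and kinetic friction μN both act down the slope.
So 73.2 = 58.300 + μ × 93.280, giving μ = (73.2 − 58.300) / 93.280 = 0.1597.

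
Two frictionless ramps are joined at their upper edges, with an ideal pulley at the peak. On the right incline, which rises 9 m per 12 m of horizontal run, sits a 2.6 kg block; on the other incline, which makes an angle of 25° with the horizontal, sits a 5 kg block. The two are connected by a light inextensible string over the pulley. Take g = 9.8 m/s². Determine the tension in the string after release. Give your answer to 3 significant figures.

17.1 N

Resolve each weight along its own incline: the 2.6 kg mass has component 2.6 × 9.8 × sin 36.87° = 15.288 N down its slope, and the 5 kg mass has 5 × 9.8 × sin 25° = 20.708 N down its slope.
The 5 kg side's 20.708 N exceeds the other side's 15.288 N, so that mass slides down and the 2.6 kg mass slides up. Taking that direction as positive, Newton's second law for the whole system gives 20.708 − 15.288 = (2.6 + 5) a, so a = 5.420 / 7.6 = 0.7132 m/s².
For the 2.6 kg mass (up-slope positive): T − 15.288 = 2.6 × 0.7132, so T = 17.142 N.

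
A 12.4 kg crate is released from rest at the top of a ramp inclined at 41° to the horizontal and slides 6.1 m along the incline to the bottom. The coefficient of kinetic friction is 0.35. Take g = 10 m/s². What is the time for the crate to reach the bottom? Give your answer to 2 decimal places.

The weight component along the incline is mg sin 41° = 81.351 N and the normal force is N = mg cos 41° = 93.584 N.
Friction up the slope is f = μN = 0.35 × 93.584 = 32.754 N, so the net downslope force is 81.351 − 32.754 = 48.597 N and a = 48.597 / 12.4 = 3.9191 m/s².
Starting from rest, L = ½at², so t = √(2L/a) = √(2 × 6.1 / 3.9191) = 1.7644 s.

1.76 s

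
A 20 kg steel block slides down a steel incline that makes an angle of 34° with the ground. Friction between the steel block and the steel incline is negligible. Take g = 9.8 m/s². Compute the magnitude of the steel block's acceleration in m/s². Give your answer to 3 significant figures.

5.48 m/s²

Resolving the weight along the incline: the component pulling the steel block down the slope is mg sin 34° = 20 × 9.8 × 0.5592 = 109.603 N, and the normal force is N = mg cos 34° = 20 × 9.8 × 0.8290 = 162.484 N.
With no friction the net force along the incline is 109.603 N, so a = g sin 34° = 109.603 / 20 = 5.4802 m/s².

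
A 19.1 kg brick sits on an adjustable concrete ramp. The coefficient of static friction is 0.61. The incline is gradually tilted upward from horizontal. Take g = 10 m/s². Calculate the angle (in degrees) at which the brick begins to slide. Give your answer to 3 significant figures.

31.4°

At the threshold of sliding, static friction is at its maximum μ_s N and exactly balances the weight component along the incline: mg sin θ = μ_s mg cos θ.
Hence tan θ = μ_s = 0.61, so θ = arctan(0.61) = 31.3832°.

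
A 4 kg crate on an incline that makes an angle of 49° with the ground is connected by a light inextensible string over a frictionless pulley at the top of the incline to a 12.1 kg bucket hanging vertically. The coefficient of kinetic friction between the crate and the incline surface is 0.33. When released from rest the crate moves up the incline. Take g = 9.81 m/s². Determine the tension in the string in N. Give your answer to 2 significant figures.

58 N

For the crate on the incline: the weight component along the slope is m₁g sin 49° = 4 × 9.81 × 0.7547 = 29.614 N and the normal force is N = m₁g cos 49° = 25.744 N.
Kinetic friction opposes the crate's motion up the incline: f = μN = 0.33 × 25.744 = 8.496 N acting down the slope.
Newton's second law for the crate (up-slope positive): T − 29.614 − 8.496 = 4 a. For the hanging bucket (downward positive): 12.1 × 9.81 − T = 12.1 a.
Adding the two equations eliminates T: 80.591 = 16.1 a, so a = 5.0057 m/s².
Then from the hanging bucket's equation, T = 12.1 × (9.81 − 5.0057) = 58.132 N.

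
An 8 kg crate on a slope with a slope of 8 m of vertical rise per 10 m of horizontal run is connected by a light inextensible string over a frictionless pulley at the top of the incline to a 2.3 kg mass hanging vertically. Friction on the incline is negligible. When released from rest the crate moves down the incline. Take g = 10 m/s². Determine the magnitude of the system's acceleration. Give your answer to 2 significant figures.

2.6 m/s²

For the crate on the incline: the weight component along the slope is m₁g sin 38.66° = 8 × 10 × 0.6247 = 49.976 N and the normal force is N = m₁g cos 38.66° = 62.470 N.
Newton's second law for the crate (down-slope positive): 49.976 − T = 8 a. For the hanging mass (upward positive): T − 2.3 × 10 = 2.3 a.
Adding the two equations eliminates T: 26.976 = 10.3 a, so a = 2.6190 m/s².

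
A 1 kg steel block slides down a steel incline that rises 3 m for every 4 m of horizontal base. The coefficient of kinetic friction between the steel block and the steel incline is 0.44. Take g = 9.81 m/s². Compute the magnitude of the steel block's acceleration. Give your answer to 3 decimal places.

2.433 m/s²

Resolving the weight along the incline: the component pulling the steel block down the slope is mg sin 36.87° = 1 × 9.81 × 0.6000 = 5.886 N, and the normal force is N = mg cos 36.87° = 1 × 9.81 × 0.8000 = 7.848 N.
Kinetic friction acts up the slope with magnitude f = μN = 0.44 × 7.848 = 3.453 N.
Net force along the incline is 5.886 − 3.453 = 2.433 N, so a = 2.433 / 1 = 2.4330 m/s².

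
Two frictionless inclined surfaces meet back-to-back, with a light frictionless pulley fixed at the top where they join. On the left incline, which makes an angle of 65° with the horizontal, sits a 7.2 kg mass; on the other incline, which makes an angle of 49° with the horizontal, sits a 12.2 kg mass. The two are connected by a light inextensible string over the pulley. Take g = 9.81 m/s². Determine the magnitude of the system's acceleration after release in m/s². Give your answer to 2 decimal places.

Resolve each weight along its own incline: the 7.2 kg mass has component 7.2 × 9.81 × sin 65° = 64.014 N down its slope, and the 12.2 kg mass has 12.2 × 9.81 × sin 49° = 90.325 N down its slope.
The 12.2 kg side's 90.325 N exceeds the other side's 64.014 N, so that mass slides down and the 7.2 kg mass slides up. Taking that direction as positive, Newton's second law for the whole system gives 90.325 − 64.014 = (7.2 + 12.2) a, so a = 26.311 / 19.4 = 1.3562 m/s².

1.36 m/s²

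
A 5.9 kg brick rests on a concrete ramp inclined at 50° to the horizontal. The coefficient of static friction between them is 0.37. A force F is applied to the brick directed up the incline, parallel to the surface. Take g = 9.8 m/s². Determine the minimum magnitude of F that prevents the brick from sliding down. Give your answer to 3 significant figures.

The normal force is N = mg cos 50° = 37.166 N. With F at its minimum the brick is on the verge of sliding down, so static friction is at its maximum μ_s N = 0.37 × 37.166 = 13.751 N and acts up the slope.
Equilibrium along the incline: F + μ_s N = mg sin 50°, so F = 44.293 − 13.751 = 30.542 N.

30.5 N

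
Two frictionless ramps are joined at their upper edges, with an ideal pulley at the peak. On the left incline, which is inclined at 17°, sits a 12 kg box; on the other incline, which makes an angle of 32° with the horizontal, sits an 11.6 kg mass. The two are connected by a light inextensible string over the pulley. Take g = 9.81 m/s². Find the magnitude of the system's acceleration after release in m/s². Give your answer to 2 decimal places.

1.10 m/s²

Resolve each weight along its own incline: the 12 kg mass has component 12 × 9.81 × sin 17° = 34.418 N down its slope, and the 11.6 kg mass has 11.6 × 9.81 × sin 32° = 60.303 N down its slope.
The 11.6 kg side's 60.303 N exceeds the other side's 34.418 N, so that mass slides down and the 12 kg mass slides up. Taking that direction as positive, Newton's second law for the whole system gives 60.303 − 34.418 = (12 + 11.6) a, so a = 25.885 / 23.6 = 1.0968 m/s².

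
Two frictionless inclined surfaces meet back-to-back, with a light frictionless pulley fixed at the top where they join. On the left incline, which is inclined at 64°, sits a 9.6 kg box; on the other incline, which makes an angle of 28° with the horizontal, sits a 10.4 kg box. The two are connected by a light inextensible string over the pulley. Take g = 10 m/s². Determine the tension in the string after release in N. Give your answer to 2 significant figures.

Resolve each weight along its own incline: the 9.6 kg mass has component 9.6 × 10 × sin 64° = 86.284 N down its slope, and the 10.4 kg mass has 10.4 × 10 × sin 28° = 48.825 N down its slope.
The 9.6 kg side's 86.284 N exceeds the other side's 48.825 N, so that mass slides down and the 10.4 kg mass slides up. Taking that direction as positive, Newton's second law for the whole system gives 86.284 − 48.825 = (9.6 + 10.4) a, so a = 37.459 / 20 = 1.8730 m/s².
For the 10.4 kg mass (up-slope positive): T − 48.825 = 10.4 × 1.8730, so T = 68.304 N.

68 N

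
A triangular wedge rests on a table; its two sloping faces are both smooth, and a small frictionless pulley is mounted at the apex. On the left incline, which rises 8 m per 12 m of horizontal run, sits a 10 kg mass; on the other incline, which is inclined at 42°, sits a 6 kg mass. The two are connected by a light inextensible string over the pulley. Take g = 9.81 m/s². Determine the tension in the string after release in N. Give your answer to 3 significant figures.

Resolve each weight along its own incline: the 10 kg mass has component 10 × 9.81 × sin 33.69° = 54.416 N down its slope, and the 6 kg mass has 6 × 9.81 × sin 42° = 39.385 N down its slope.
The 10 kg side's 54.416 N exceeds the other side's 39.385 N, so that mass slides down and the 6 kg mass slides up. Taking that direction as positive, Newton's second law for the whole system gives 54.416 − 39.385 = (10 + 6) a, so a = 15.031 / 16 = 0.9394 m/s².
For the 6 kg mass (up-slope positive): T − 39.385 = 6 × 0.9394, so T = 45.021 N.

45.0 N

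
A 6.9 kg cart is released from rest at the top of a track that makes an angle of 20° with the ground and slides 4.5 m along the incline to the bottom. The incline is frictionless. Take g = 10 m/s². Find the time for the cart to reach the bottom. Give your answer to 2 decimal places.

1.62 s

The weight component along the incline is mg sin 20° = 23.599 N and the normal force is N = mg cos 20° = 64.839 N.
With no friction, a = g sin 20° = 3.4202 m/s².
Starting from rest, L = ½at², so t = √(2L/a) = √(2 × 4.5 / 3.4202) = 1.6222 s.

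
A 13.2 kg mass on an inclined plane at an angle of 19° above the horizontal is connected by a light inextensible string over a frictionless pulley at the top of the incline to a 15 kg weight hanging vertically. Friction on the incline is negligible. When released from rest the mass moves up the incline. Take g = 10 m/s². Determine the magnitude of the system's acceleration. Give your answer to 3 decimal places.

3.795 m/s²

For the mass on the incline: the weight component along the slope is m₁g sin 19° = 13.2 × 10 × 0.3256 = 42.979 N and the normal force is N = m₁g cos 19° = 124.808 N.
Newton's second law for the mass (up-slope positive): T − 42.979 = 13.2 a. For the hanging weight (downward positive): 15 × 10 − T = 15 a.
Adding the two equations eliminates T: 107.021 = 28.2 a, so a = 3.7951 m/s².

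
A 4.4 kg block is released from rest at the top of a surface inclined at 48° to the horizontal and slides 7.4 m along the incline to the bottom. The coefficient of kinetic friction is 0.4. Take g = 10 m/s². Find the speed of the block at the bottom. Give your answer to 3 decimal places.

The weight component along the incline is mg sin 48° = 32.698 N and the normal force is N = mg cos 48° = 29.442 N.
Friction up the slope is f = μN = 0.4 × 29.442 = 11.777 N, so the net downslope force is 32.698 − 11.777 = 20.921 N and a = 20.921 / 4.4 = 4.7548 m/s².
Starting from rest over a distance of 7.4 m, v² = 2aL = 2 × 4.7548 × 7.4 = 70.3710, so v = 8.3887 m/s.

8.389 m/s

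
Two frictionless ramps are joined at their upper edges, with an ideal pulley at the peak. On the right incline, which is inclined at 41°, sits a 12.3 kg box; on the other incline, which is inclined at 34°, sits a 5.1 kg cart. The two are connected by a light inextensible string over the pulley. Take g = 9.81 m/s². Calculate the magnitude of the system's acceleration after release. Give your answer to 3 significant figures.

Resolve each weight along its own incline: the 12.3 kg mass has component 12.3 × 9.81 × sin 41° = 79.162 N down its slope, and the 5.1 kg mass has 5.1 × 9.81 × sin 34° = 27.977 N down its slope.
The 12.3 kg side's 79.162 N exceeds the other side's 27.977 N, so that mass slides down and the 5.1 kg mass slides up. Taking that direction as positive, Newton's second law for the whole system gives 79.162 − 27.977 = (12.3 + 5.1) a, so a = 51.185 / 17.4 = 2.9417 m/s².

2.94 m/s²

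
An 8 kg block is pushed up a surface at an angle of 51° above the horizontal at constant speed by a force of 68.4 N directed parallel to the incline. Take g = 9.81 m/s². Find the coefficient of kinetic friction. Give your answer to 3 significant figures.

0.150

At constant speed ΣF = 0 along the incline. The applied 68.4 N acts up the slope; the weight component mg sin 51° = 60.990 N and kinetic friction μN both act down the slope.
So 68.4 = 60.990 + μ × 49.389, giving μ = (68.4 − 60.990) / 49.389 = 0.1500.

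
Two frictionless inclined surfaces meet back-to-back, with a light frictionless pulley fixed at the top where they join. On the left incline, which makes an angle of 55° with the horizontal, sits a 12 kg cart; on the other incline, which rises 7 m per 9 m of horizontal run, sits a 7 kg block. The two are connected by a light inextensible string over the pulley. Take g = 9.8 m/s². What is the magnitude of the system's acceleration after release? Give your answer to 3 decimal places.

2.853 m/s²

Resolve each weight along its own incline: the 12 kg mass has component 12 × 9.8 × sin 55° = 96.332 N down its slope, and the 7 kg mass has 7 × 9.8 × sin 37.87° = 42.116 N down its slope.
The 12 kg side's 96.332 N exceeds the other side's 42.116 N, so that mass slides down and the 7 kg mass slides up. Taking that direction as positive, Newton's second law for the whole system gives 96.332 − 42.116 = (12 + 7) a, so a = 54.216 / 19 = 2.8535 m/s².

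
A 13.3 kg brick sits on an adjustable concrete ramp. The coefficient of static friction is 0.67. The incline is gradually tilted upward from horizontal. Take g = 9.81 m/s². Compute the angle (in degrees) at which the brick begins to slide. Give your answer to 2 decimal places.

At the threshold of sliding, static friction is at its maximum μ_s N and exactly balances the weight component along the incline: mg sin θ = μ_s mg cos θ.
Hence tan θ = μ_s = 0.67, so θ = arctan(0.67) = 33.8221°.

33.82°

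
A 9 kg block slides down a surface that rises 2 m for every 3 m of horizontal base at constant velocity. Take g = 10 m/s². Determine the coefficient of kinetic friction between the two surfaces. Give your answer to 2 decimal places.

0.67

At constant velocity the net force along the incline is zero: mg sin 33.69° = μ mg cos 33.69°.
So μ = tan 33.69° = 0.5547 / 0.8321 = 0.6666.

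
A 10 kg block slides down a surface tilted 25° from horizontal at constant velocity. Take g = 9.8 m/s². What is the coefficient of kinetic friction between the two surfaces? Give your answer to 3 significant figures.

At constant velocity the net force along the incline is zero: mg sin 25° = μ mg cos 25°.
So μ = tan 25° = 0.4226 / 0.9063 = 0.4663.

0.466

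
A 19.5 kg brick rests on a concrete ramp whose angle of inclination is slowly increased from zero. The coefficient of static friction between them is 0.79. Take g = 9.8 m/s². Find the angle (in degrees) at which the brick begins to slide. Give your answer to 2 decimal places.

38.31°

At the threshold of sliding, static friction is at its maximum μ_s N and exactly balances the weight component along the incline: mg sin θ = μ_s mg cos θ.
Hence tan θ = μ_s = 0.79, so θ = arctan(0.79) = 38.3087°.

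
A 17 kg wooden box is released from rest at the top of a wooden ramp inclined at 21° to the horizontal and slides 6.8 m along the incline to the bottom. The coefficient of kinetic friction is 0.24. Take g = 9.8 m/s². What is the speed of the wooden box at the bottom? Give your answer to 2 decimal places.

The weight component along the incline is mg sin 21° = 59.704 N and the normal force is N = mg cos 21° = 155.534 N.
Friction up the slope is f = μN = 0.24 × 155.534 = 37.328 N, so the net downslope force is 59.704 − 37.328 = 22.376 N and a = 22.376 / 17 = 1.3162 m/s².
Starting from rest over a distance of 6.8 m, v² = 2aL = 2 × 1.3162 × 6.8 = 17.9003, so v = 4.2309 m/s.

4.23 m/s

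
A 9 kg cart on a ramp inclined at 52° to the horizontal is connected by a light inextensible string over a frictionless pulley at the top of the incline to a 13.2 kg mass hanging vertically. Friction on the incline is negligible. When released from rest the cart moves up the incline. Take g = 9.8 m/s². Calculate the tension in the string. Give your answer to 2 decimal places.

93.77 N

For the cart on the incline: the weight component along the slope is m₁g sin 52° = 9 × 9.8 × 0.7880 = 69.502 N and the normal force is N = m₁g cos 52° = 54.301 N.
Newton's second law for the cart (up-slope positive): T − 69.502 = 9 a. For the hanging mass (downward positive): 13.2 × 9.8 − T = 13.2 a.
Adding the two equations eliminates T: 59.858 = 22.2 a, so a = 2.6963 m/s².
Then from the hanging mass's equation, T = 13.2 × (9.8 − 2.6963) = 93.769 N.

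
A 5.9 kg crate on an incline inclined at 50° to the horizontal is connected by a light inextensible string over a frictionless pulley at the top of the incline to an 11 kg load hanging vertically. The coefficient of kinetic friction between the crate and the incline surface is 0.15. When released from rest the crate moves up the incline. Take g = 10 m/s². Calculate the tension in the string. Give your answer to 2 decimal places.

For the crate on the incline: the weight component along the slope is m₁g sin 50° = 5.9 × 10 × 0.7660 = 45.194 N and the normal force is N = m₁g cos 50° = 37.924 N.
Kinetic friction opposes the crate's motion up the incline: f = μN = 0.15 × 37.924 = 5.689 N acting down the slope.
Newton's second law for the crate (up-slope positive): T − 45.194 − 5.689 = 5.9 a. For the hanging load (downward positive): 11 × 10 − T = 11 a.
Adding the two equations eliminates T: 59.117 = 16.9 a, so a = 3.4980 m/s².
Then from the hanging load's equation, T = 11 × (10 − 3.4980) = 71.522 N.

71.52 N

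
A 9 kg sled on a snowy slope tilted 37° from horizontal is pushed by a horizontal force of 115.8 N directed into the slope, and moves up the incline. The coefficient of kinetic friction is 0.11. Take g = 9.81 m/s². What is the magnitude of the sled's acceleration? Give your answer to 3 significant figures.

The horizontal push has components F cos 37° = 115.8 × 0.7986 = 92.478 N up the incline and F sin 37° = 115.8 × 0.6018 = 69.688 N pressing into the surface.
The normal force is therefore N = mg cos 37° + F sin 37° = 70.508 + 69.688 = 140.196 N, and kinetic friction down the slope is μN = 0.11 × 140.196 = 15.422 N.
Along the incline: F cos 37° − mg sin 37° − μN = ma, so 92.478 − 53.133 − 15.422 = 9 a, giving a = 2.6581 m/s².

2.66 m/s²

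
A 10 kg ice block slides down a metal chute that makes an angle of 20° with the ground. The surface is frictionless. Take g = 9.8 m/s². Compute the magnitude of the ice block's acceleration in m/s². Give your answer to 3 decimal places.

Resolving the weight along the incline: the component pulling the ice block down the slope is mg sin 20° = 10 × 9.8 × 0.3420 = 33.516 N, and the normal force is N = mg cos 20° = 10 × 9.8 × 0.9397 = 92.091 N.
With no friction the net force along the incline is 33.516 N, so a = g sin 20° = 33.516 / 10 = 3.3516 m/s².

3.352 m/s²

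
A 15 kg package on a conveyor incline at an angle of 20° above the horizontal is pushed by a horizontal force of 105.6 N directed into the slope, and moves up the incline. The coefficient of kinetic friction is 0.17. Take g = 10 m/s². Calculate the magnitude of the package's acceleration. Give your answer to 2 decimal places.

The horizontal push has components F cos 20° = 105.6 × 0.9397 = 99.232 N up the incline and F sin 20° = 105.6 × 0.3420 = 36.115 N pressing into the surface.
The normal force is therefore N = mg cos 20° + F sin 20° = 140.955 + 36.115 = 177.070 N, and kinetic friction down the slope is μN = 0.17 × 177.070 = 30.102 N.
Along the incline: F cos 20° − mg sin 20° − μN = ma, so 99.232 − 51.300 − 30.102 = 15 a, giving a = 1.1887 m/s².

1.19 m/s²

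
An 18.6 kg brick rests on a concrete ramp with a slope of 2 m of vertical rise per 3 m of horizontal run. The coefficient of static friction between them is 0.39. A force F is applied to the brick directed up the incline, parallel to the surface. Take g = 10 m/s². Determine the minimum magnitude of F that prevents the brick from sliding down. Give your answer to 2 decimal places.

The normal force is N = mg cos 33.69° = 154.761 N. With F at its minimum the brick is on the verge of sliding down, so static friction is at its maximum μ_s N = 0.39 × 154.761 = 60.357 N and acts up the slope.
Equilibrium along the incline: F + μ_s N = mg sin 33.69°, so F = 103.174 − 60.357 = 42.817 N.

42.82 N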